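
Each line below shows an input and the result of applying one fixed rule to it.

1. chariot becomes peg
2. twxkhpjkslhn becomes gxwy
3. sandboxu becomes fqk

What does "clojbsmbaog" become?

pwzb

The rule is to shift every letter 13 places forward in the alphabet (wrapping around) — i.e. ROT13, then keep one character in every 3, starting at position 1 (positions 1st, 4th, 7th, ...).
For "clojbsmbaog", step one produces "pybwofzonbt"; step two turns that into "pwzb".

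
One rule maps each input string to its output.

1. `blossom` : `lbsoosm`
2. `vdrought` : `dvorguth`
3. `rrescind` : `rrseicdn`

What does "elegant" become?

The pattern: swap each adjacent pair of characters (1↔2, 3↔4, ...).
Applying that to "elegant" gives "legenat".

legenat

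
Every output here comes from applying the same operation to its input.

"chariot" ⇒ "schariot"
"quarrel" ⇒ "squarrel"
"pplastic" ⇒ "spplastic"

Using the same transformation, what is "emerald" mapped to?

semerald

The pattern: prepend "s".
On "emerald" that produces "semerald".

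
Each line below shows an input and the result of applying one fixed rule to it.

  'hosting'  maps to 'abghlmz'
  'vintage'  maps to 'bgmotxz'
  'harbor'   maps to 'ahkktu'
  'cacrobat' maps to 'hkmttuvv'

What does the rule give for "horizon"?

abghhks

Each output is the input with this applied: shift every letter 7 places backward in the alphabet (wrapping around), then sort the characters into alphabetical order.
Working it through for "horizon": intermediate "ahkbshg", final "abghhks".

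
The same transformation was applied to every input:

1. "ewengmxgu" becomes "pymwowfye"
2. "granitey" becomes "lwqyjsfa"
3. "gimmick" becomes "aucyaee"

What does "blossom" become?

The transformation: move the last 3 characters to the front (rotate right by 3), then shift every letter 8 places backward in the alphabet (wrapping around).
Working it through for "blossom": intermediate "somblos", final "kgetdgk".

kgetdgk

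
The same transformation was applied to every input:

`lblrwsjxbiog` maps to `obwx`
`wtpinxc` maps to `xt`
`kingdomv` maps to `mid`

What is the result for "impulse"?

sm

Each output is the input with this applied: move the last 3 characters to the front (rotate right by 3), then keep one character in every 3, starting at position 2 (positions 2nd, 5th, 8th, ...).
Applying both steps to "impulse": "lseimpu", then "sm".
(Check on "kingdomv": → "omvkingd" → "mid" ✓)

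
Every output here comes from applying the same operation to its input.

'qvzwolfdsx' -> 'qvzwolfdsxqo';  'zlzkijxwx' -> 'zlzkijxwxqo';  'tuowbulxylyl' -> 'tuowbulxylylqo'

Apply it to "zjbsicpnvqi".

zjbsicpnvqiqo

Each output is the input with this applied: append "qo".
So "zjbsicpnvqi" becomes "zjbsicpnvqiqo".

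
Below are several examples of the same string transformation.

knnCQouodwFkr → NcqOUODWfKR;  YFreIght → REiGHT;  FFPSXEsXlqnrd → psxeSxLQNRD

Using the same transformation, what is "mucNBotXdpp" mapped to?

CnbOTxDPP

Looking at the pairs, the operation is to delete the first 2 characters, then flip the case of every letter.
"mucNBotXdpp" → "cNBotXdpp" → "CnbOTxDPP".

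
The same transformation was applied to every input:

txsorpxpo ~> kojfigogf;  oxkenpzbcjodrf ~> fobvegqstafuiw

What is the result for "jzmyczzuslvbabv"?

aqdptqqljcmsrsm

The pattern: shift every letter 9 places backward in the alphabet (wrapping around).
So "jzmyczzuslvbabv" becomes "aqdptqqljcmsrsm".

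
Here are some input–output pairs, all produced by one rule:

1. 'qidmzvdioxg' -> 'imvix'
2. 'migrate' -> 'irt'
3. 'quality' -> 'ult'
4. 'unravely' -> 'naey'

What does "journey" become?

The rule is to keep every other character starting from the second (positions 2nd, 4th, 6th, ...).
On "journey" that produces "ore".

ore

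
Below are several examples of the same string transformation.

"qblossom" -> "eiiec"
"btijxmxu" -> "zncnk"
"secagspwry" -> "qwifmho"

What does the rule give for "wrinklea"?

dabuq

What's happening: shift every letter 10 places backward in the alphabet (wrapping around), then delete the first 3 characters.
Working it through for "wrinklea": intermediate "mhydabuq", final "dabuq".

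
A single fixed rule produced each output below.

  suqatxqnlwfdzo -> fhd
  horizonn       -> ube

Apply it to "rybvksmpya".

elo

The pattern: shift every letter 13 places forward in the alphabet (wrapping around) — i.e. ROT13, then keep only the first 3 characters.
Working it through for "rybvksmpya": intermediate "eloixfzcln", final "elo".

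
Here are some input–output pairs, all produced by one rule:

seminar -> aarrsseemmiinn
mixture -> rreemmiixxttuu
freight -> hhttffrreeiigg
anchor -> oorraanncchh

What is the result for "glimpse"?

sseegglliimmpp

The transformation: move the last 2 characters to the front (rotate right by 2), then double every character.
Working it through for "glimpse": intermediate "seglimp", final "sseegglliimmpp".
(Check on "mixture": → "remixtu" → "rreemmiixxttuu" ✓)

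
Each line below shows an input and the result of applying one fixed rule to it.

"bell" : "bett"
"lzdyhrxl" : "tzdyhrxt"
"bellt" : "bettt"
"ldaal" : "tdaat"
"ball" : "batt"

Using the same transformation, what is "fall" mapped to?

fatt

The pattern: replace every "l" with "t".
"fall" → "fatt".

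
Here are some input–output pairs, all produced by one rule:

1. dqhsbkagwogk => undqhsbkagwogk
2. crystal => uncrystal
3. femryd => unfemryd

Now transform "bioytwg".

unbioytwg

The rule is to prepend "un".
On "bioytwg" that produces "unbioytwg".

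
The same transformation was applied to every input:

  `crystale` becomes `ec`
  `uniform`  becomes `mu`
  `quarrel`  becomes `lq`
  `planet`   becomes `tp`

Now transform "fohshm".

Rule — move the first character to the end, then keep only the last 2 characters.
On "fohshm" that produces "mf".

mf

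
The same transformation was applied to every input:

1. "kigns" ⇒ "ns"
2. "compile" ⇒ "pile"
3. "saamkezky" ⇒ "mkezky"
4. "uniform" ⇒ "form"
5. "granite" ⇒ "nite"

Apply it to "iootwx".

Rule — delete the first 3 characters.
"iootwx" → "twx".

twx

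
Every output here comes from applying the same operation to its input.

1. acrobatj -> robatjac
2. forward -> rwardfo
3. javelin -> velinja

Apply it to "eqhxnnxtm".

hxnnxtmeq

The rule is to move the first 2 characters to the end (rotate left by 2).
Doing the same to "eqhxnnxtm": "hxnnxtmeq".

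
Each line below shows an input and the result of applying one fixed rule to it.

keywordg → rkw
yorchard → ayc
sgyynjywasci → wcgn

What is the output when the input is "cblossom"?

Each output is the input with this applied: swap the front and back halves of the string, then keep one character in every 3, starting at position 2 (positions 2nd, 5th, 8th, ...).
For "cblossom" the result is "sco".
(Check on "keywordg": → "ordgkeyw" → "rkw" ✓)

sco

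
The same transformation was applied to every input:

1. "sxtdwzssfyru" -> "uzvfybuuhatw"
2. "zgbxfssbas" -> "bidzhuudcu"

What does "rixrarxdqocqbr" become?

What's happening: shift every letter 2 places forward in the alphabet (wrapping around).
For "rixrarxdqocqbr" the result is "tkztctzfsqesdt".

tkztctzfsqesdt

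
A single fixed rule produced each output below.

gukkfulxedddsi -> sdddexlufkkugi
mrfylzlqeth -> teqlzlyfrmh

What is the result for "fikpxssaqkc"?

kqassxpkifc

In each case the input is transformed by: move the last character to the front, then reverse the string.
Starting from "fikpxssaqkc": after the first operation, "cfikpxssaqk"; after the second, "kqassxpkifc".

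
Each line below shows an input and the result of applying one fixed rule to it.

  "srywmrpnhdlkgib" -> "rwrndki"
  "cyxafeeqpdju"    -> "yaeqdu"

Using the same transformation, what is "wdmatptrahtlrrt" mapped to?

The pattern: keep every other character starting from the second (positions 2nd, 4th, 6th, ...).
So "wdmatptrahtlrrt" becomes "daprhlr".

daprhlr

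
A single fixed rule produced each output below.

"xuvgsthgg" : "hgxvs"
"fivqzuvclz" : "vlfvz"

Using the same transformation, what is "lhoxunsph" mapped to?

shlou

The rule is to keep every other character starting from the first (positions 1st, 3rd, 5th, ...), then move the first 3 characters to the end (rotate left by 3).
Applying both steps to "lhoxunsph": "loush", then "shlou".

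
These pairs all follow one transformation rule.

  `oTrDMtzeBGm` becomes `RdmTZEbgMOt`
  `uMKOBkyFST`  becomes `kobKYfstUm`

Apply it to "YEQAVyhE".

The transformation: move the first 2 characters to the end (rotate left by 2), then flip the case of every letter.
"YEQAVyhE" → "QAVyhEYE" → "qavYHeye".

qavYHeye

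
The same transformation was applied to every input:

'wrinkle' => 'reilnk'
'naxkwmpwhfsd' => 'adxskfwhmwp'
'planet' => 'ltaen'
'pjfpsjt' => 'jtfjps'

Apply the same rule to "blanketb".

The pattern: delete the first character, then take characters alternately from the front and the back (1st, last, 2nd, 2nd-last, ...).
Doing the same to "blanketb": "lbatnek".
(Check on "planet": → "lanet" → "ltaen" ✓)

lbatnek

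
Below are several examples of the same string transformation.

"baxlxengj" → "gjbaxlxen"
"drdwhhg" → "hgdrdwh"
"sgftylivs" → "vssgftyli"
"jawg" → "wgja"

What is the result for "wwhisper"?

In each case the input is transformed by: move the last 2 characters to the front (rotate right by 2).
Doing the same to "wwhisper": "erwwhisp".

erwwhisp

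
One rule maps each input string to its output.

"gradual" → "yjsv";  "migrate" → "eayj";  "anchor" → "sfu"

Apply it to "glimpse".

ydae

In each case the input is transformed by: shift every letter 8 places backward in the alphabet (wrapping around), then delete the last 3 characters.
For "glimpse", step one produces "ydaehkw"; step two turns that into "ydae".
(Check on "migrate": → "eayjslw" → "eayj" ✓)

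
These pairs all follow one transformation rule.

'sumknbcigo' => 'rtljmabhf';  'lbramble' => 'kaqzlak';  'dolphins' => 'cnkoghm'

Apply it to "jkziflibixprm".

ijyhekhahwoq

What's happening: delete the last character, then shift every letter 1 place backward in the alphabet (wrapping around).
Working it through for "jkziflibixprm": intermediate "jkziflibixpr", final "ijyhekhahwoq".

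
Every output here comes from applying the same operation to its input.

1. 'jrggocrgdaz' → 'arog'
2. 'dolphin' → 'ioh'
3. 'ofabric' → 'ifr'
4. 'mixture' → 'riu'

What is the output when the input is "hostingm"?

goi

The transformation: move the last 2 characters to the front (rotate right by 2), then keep one character in every 3, starting at position 1 (positions 1st, 4th, 7th, ...).
For "hostingm" the result is "goi".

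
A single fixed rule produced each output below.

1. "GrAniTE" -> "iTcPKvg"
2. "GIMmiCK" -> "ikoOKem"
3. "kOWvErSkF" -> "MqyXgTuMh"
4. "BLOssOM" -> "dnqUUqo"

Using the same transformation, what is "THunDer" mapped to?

Looking at the pairs, the operation is to shift every letter 2 places forward in the alphabet (wrapping around), then flip the case of every letter.
For "THunDer" the result is "vjWPfGT".

vjWPfGT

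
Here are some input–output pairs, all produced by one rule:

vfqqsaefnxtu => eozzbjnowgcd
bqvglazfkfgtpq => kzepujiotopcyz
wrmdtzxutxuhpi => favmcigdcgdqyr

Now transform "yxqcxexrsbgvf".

hgzlgngabkpeo

The rule is to shift every letter 9 places forward in the alphabet (wrapping around).
Doing the same to "yxqcxexrsbgvf": "hgzlgngabkpeo".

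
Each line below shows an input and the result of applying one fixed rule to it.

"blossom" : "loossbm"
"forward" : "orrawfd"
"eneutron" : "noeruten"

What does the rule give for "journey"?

oeunrjy

Each output is the input with this applied: take characters alternately from the front and the back (1st, last, 2nd, 2nd-last, ...), then move the first 2 characters to the end (rotate left by 2).
On "journey": the first step gives "jyoeunr", and the second then gives "oeunrjy".
(Check on "blossom": → "bmlooss" → "loossbm" ✓)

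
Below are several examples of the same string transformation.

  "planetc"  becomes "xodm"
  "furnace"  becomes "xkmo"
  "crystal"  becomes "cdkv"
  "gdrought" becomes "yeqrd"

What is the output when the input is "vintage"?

In each case the input is transformed by: delete the first 3 characters, then shift every letter 10 places forward in the alphabet (wrapping around).
For "vintage" the result is "dkqo".
(Check on "furnace": → "nace" → "xkmo" ✓)

dkqo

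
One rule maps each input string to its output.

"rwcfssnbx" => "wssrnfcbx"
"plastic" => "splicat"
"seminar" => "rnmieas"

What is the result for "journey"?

Looking at the pairs, the operation is to sort the characters into reverse alphabetical order, then move the first character to the end.
Applying both steps to "journey": "yuronje", then "uronjey".

uronjey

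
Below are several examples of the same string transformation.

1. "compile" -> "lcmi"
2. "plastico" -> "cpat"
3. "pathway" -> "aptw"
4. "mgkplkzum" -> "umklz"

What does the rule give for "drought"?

Each output is the input with this applied: move the last 2 characters to the front (rotate right by 2), then keep every other character starting from the first (positions 1st, 3rd, 5th, ...).
For "drought", step one produces "htdroug"; step two turns that into "hdog".

hdog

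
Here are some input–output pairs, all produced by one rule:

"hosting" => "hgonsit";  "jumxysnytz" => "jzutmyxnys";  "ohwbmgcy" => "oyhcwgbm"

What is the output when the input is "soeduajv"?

The transformation: take characters alternately from the front and the back (1st, last, 2nd, 2nd-last, ...).
For "soeduajv" the result is "svojeadu".

svojeadu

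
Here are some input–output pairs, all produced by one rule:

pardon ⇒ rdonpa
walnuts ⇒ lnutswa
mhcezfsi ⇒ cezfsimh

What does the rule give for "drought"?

oughtdr

The rule is to move the first 2 characters to the end (rotate left by 2).
"drought" → "oughtdr".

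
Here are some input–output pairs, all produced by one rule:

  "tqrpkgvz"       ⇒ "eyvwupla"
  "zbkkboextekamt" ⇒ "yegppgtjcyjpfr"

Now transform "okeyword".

Each output is the input with this applied: move the last character to the front, then shift every letter 5 places forward in the alphabet (wrapping around).
"okeyword" → "dokeywor" → "itpjdbtw".

itpjdbtw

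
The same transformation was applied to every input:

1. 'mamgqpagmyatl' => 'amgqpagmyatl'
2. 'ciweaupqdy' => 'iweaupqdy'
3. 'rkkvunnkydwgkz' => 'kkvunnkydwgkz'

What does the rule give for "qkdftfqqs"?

kdftfqqs

Rule — delete the first character.
On "qkdftfqqs" that produces "kdftfqqs".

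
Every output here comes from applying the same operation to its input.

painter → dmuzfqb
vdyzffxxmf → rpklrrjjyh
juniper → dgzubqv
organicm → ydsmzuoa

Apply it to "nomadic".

In each case the input is transformed by: shift every letter 12 places forward in the alphabet (wrapping around), then swap the first and last characters.
For "nomadic", step one produces "zaympuo"; step two turns that into "oaympuz".
(Check on "painter": → "bmuzfqd" → "dmuzfqb" ✓)

oaympuz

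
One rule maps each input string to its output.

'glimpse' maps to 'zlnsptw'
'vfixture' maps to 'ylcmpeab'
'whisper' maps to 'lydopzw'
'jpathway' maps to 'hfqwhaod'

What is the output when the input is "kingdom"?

In each case the input is transformed by: move the last 2 characters to the front (rotate right by 2), then shift every letter 7 places forward in the alphabet (wrapping around).
Starting from "kingdom": after the first operation, "omkingd"; after the second, "vtrpunk".

vtrpunk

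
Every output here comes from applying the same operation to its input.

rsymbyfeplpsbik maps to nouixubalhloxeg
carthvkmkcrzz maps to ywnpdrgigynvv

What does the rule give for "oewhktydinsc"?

Looking at the pairs, the operation is to shift every letter 4 places backward in the alphabet (wrapping around).
"oewhktydinsc" → "kasdgpuzejoy".

kasdgpuzejoy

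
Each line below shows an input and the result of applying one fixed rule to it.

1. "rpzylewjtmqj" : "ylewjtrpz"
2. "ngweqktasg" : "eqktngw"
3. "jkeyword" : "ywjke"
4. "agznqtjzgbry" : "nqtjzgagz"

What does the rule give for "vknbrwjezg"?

brwjvkn

The rule is to delete the last 3 characters, then move the first 3 characters to the end (rotate left by 3).
On "vknbrwjezg" that produces "brwjvkn".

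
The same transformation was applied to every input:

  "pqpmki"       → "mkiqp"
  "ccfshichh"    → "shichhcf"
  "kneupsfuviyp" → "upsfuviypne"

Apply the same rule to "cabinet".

The rule is to delete the first character, then move the first 2 characters to the end (rotate left by 2).
Working it through for "cabinet": intermediate "abinet", final "inetab".

inetab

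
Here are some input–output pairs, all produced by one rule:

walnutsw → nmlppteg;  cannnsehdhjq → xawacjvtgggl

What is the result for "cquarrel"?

kkxevjnt

Rule — swap the front and back halves of the string, then shift every letter 7 places backward in the alphabet (wrapping around).
Applying that to "cquarrel" gives "kkxevjnt".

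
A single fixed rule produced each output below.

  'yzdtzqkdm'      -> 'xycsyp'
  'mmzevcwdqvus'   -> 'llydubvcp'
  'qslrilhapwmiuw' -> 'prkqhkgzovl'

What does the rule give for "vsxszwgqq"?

The pattern: shift every letter 1 place backward in the alphabet (wrapping around), then delete the last 3 characters.
Doing the same to "vsxszwgqq": "urwryv".

urwryv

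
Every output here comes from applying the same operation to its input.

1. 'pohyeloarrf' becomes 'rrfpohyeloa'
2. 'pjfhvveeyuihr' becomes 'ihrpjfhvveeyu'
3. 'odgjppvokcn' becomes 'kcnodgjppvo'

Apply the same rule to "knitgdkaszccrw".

crwknitgdkaszc

What's happening: move the last 3 characters to the front (rotate right by 3).
For "knitgdkaszccrw" the result is "crwknitgdkaszc".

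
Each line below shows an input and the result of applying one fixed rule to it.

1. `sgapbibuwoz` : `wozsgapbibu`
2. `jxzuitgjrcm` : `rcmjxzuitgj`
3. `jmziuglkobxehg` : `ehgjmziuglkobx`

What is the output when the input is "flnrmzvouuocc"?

occflnrmzvouu

Each output is the input with this applied: move the last 3 characters to the front (rotate right by 3).
Applying that to "flnrmzvouuocc" gives "occflnrmzvouu".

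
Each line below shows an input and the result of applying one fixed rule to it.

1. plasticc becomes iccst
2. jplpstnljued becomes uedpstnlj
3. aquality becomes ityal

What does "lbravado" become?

Each output is the input with this applied: delete the first 3 characters, then move the last 3 characters to the front (rotate right by 3).
Applying both steps to "lbravado": "avado", then "adoav".
(Check on "aquality": → "ality" → "ityal" ✓)

adoav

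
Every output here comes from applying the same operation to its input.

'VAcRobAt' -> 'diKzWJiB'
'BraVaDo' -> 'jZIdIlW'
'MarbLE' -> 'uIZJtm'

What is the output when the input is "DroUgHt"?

Looking at the pairs, the operation is to shift every letter 8 places forward in the alphabet (wrapping around), then flip the case of every letter.
For "DroUgHt" the result is "lZWcOpB".
(Check on "BraVaDo": → "JziDiLw" → "jZIdIlW" ✓)

lZWcOpB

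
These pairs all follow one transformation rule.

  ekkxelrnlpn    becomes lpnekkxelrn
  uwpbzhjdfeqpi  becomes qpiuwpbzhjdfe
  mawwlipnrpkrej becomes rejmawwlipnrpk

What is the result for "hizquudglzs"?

lzshizquudg

The rule is to move the last 3 characters to the front (rotate right by 3).
Applying that to "hizquudglzs" gives "lzshizquudg".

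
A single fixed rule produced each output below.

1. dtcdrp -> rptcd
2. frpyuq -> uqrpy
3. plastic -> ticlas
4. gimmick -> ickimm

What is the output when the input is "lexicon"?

In each case the input is transformed by: delete the first character, then move the first 3 characters to the end (rotate left by 3).
Applying both steps to "lexicon": "exicon", then "conexi".

conexi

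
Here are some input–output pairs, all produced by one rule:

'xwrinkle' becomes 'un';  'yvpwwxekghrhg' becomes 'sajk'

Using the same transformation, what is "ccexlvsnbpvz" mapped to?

hyec

The pattern: keep one character in every 3, starting at position 3 (positions 3rd, 6th, 9th, ...), then shift every letter 3 places forward in the alphabet (wrapping around).
On "ccexlvsnbpvz": the first step gives "evbz", and the second then gives "hyec".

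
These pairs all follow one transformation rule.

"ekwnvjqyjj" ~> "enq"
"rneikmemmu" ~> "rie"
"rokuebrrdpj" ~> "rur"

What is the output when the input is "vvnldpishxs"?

vli

Looking at the pairs, the operation is to delete the last 3 characters, then keep one character in every 3, starting at position 1 (positions 1st, 4th, 7th, ...).
"vvnldpishxs" → "vvnldpis" → "vli".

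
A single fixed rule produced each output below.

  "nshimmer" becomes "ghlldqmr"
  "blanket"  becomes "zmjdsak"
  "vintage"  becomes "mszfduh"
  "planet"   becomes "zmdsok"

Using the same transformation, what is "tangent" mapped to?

The transformation: move the first 2 characters to the end (rotate left by 2), then shift every letter 1 place backward in the alphabet (wrapping around).
Doing the same to "tangent": "mfdmssz".

mfdmssz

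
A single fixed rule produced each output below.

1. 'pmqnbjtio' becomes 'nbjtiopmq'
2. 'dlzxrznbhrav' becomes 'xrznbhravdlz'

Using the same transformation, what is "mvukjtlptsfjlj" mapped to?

The transformation: move the first 3 characters to the end (rotate left by 3).
So "mvukjtlptsfjlj" becomes "kjtlptsfjljmvu".

kjtlptsfjljmvu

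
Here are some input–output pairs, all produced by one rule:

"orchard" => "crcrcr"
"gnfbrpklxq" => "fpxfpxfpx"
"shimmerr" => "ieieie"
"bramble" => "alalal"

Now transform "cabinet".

Each output is the input with this applied: keep one character in every 3, starting at position 3 (positions 3rd, 6th, 9th, ...), then write the whole string 3 times in a row.
"cabinet" → "be" → "bebebe".

bebebe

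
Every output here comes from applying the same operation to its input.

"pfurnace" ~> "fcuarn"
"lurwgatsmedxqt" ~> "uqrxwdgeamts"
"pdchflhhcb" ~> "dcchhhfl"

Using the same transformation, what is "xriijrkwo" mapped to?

rwikirj

The rule is to take characters alternately from the front and the back (1st, last, 2nd, 2nd-last, ...), then delete the first 2 characters.
Starting from "xriijrkwo": after the first operation, "xorwikirj"; after the second, "rwikirj".
(Check on "pfurnace": → "pefcuarn" → "fcuarn" ✓)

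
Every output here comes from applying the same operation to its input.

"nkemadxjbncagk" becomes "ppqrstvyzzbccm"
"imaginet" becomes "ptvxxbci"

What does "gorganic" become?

The pattern: sort the characters into alphabetical order, then shift every letter 11 places backward in the alphabet (wrapping around).
Starting from "gorganic": after the first operation, "acgginor"; after the second, "prvvxcdg".

prvvxcdg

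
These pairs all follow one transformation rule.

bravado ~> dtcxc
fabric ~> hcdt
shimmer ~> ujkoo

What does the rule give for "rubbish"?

twddk

Rule — delete the last 2 characters, then shift every letter 2 places forward in the alphabet (wrapping around).
On "rubbish": the first step gives "rubbi", and the second then gives "twddk".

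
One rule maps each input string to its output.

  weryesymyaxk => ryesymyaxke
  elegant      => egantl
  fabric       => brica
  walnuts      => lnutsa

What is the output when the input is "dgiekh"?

The pattern: delete the first character, then move the first character to the end.
Working it through for "dgiekh": intermediate "giekh", final "iekhg".

iekhg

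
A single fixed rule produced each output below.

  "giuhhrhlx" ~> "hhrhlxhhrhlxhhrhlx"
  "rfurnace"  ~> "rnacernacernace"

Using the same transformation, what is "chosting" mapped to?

Rule — delete the first 3 characters, then write the whole string 3 times in a row.
Applying that to "chosting" gives "stingstingsting".

stingstingsting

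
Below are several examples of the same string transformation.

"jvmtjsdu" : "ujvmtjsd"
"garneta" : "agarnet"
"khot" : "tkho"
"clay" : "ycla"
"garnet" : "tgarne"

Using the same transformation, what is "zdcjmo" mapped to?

The rule is to move the last character to the front.
Doing the same to "zdcjmo": "ozdcjm".

ozdcjm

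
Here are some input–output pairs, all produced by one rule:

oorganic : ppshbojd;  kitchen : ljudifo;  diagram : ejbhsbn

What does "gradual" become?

hsbevbm

The pattern: shift every letter 1 place forward in the alphabet (wrapping around).
On "gradual" that produces "hsbevbm".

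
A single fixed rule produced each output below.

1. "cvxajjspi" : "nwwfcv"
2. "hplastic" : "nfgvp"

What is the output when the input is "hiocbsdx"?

What's happening: delete the first 3 characters, then shift every letter 13 places forward in the alphabet (wrapping around) — i.e. ROT13.
Working it through for "hiocbsdx": intermediate "cbsdx", final "pofqk".
(Check on "cvxajjspi": → "ajjspi" → "nwwfcv" ✓)

pofqk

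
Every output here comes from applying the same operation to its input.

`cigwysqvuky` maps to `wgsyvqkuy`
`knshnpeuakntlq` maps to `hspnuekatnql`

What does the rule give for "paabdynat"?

baydant

In each case the input is transformed by: delete the first 2 characters, then swap each adjacent pair of characters (1↔2, 3↔4, ...).
On "paabdynat" that produces "baydant".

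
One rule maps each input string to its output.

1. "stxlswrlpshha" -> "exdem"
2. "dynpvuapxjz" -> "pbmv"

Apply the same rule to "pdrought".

bat

What's happening: keep one character in every 3, starting at position 1 (positions 1st, 4th, 7th, ...), then shift every letter 12 places forward in the alphabet (wrapping around).
Working it through for "pdrought": intermediate "poh", final "bat".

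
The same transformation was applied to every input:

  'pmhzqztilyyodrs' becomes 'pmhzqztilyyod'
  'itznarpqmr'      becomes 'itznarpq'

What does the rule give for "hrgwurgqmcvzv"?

hrgwurgqmcv

Each output is the input with this applied: delete the last 2 characters.
For "hrgwurgqmcvzv" the result is "hrgwurgqmcv".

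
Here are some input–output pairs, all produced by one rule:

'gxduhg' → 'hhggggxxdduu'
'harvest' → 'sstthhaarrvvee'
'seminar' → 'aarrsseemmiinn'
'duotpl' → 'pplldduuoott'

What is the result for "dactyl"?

What's happening: move the last 2 characters to the front (rotate right by 2), then double every character.
Starting from "dactyl": after the first operation, "yldact"; after the second, "yyllddaacctt".

yyllddaacctt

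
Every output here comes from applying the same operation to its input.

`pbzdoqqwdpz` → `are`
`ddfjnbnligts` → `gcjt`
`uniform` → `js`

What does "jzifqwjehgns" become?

jxit

In each case the input is transformed by: shift every letter 1 place forward in the alphabet (wrapping around), then keep one character in every 3, starting at position 3 (positions 3rd, 6th, 9th, ...).
"jzifqwjehgns" → "kajgrxkfihot" → "jxit".
(Check on "pbzdoqqwdpz": → "qcaeprrxeqa" → "are" ✓)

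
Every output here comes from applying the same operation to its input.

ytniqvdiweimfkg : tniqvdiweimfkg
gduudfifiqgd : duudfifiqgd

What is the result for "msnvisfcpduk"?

snvisfcpduk

In each case the input is transformed by: delete the first character.
Doing the same to "msnvisfcpduk": "snvisfcpduk".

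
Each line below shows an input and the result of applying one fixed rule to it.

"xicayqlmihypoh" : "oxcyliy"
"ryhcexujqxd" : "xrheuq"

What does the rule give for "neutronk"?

nnur

What's happening: move the last 2 characters to the front (rotate right by 2), then keep every other character starting from the first (positions 1st, 3rd, 5th, ...).
For "neutronk" the result is "nnur".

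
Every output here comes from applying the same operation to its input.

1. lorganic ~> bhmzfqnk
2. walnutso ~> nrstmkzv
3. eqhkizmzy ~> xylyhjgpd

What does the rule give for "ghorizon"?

The rule is to reverse the string, then shift every letter 1 place backward in the alphabet (wrapping around).
For "ghorizon", step one produces "nozirohg"; step two turns that into "mnyhqngf".

mnyhqngf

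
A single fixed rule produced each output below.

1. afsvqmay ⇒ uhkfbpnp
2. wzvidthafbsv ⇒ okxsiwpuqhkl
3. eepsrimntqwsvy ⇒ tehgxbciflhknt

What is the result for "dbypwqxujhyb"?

In each case the input is transformed by: move the first character to the end, then shift every letter 11 places backward in the alphabet (wrapping around).
"dbypwqxujhyb" → "bypwqxujhybd" → "qnelfmjywnqs".

qnelfmjywnqs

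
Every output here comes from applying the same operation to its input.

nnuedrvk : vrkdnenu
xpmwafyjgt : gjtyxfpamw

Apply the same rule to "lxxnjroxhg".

In each case the input is transformed by: move the last 2 characters to the front (rotate right by 2), then take characters alternately from the front and the back (1st, last, 2nd, 2nd-last, ...).
For "lxxnjroxhg", step one produces "hglxxnjrox"; step two turns that into "hxgolrxjxn".

hxgolrxjxn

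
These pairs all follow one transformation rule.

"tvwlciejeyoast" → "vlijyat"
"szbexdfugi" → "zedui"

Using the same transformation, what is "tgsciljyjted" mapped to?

The transformation: keep every other character starting from the second (positions 2nd, 4th, 6th, ...).
"tgsciljyjted" → "gclytd".

gclytd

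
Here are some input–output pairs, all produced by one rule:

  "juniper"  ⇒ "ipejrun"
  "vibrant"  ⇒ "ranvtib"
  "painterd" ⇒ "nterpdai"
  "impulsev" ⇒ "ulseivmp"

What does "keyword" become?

workdey

Rule — swap the first and last characters, then move the first 3 characters to the end (rotate left by 3).
For "keyword", step one produces "deywork"; step two turns that into "workdey".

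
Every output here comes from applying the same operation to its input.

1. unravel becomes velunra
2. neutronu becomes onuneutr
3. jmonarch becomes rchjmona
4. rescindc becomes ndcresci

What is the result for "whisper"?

In each case the input is transformed by: move the last 3 characters to the front (rotate right by 3).
For "whisper" the result is "perwhis".

perwhis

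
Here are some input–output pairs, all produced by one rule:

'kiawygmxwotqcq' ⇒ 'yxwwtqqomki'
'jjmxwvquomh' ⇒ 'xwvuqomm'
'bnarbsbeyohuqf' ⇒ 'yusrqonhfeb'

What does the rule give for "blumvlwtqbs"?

In each case the input is transformed by: sort the characters into reverse alphabetical order, then delete the last 3 characters.
Working it through for "blumvlwtqbs": intermediate "wvutsqmllbb", final "wvutsqml".

wvutsqml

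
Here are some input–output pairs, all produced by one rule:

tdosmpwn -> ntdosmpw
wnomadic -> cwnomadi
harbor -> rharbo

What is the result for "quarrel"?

lquarre

The transformation: move the last character to the front.
For "quarrel" the result is "lquarre".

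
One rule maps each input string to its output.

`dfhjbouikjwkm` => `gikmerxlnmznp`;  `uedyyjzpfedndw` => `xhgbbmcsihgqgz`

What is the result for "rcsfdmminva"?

The rule is to shift every letter 3 places forward in the alphabet (wrapping around).
"rcsfdmminva" → "ufvigpplqyd".

ufvigpplqyd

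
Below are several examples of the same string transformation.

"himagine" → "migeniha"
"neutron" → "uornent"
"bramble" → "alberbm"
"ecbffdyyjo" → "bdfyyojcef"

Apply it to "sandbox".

nobxasd

Looking at the pairs, the operation is to swap each adjacent pair of characters (1↔2, 3↔4, ...), then move the first 3 characters to the end (rotate left by 3).
Starting from "sandbox": after the first operation, "asdnobx"; after the second, "nobxasd".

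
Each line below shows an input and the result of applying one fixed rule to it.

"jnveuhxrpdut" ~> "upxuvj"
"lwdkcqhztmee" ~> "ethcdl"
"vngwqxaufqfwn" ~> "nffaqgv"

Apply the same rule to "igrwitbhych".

hybiri

Each output is the input with this applied: keep every other character starting from the first (positions 1st, 3rd, 5th, ...), then reverse the string.
Doing the same to "igrwitbhych": "hybiri".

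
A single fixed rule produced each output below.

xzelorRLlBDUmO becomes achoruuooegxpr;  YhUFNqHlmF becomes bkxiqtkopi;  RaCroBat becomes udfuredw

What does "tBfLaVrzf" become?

weiodyuci

The pattern: shift every letter 3 places forward in the alphabet (wrapping around), then convert every letter to lowercase.
On "tBfLaVrzf": the first step gives "wEiOdYuci", and the second then gives "weiodyuci".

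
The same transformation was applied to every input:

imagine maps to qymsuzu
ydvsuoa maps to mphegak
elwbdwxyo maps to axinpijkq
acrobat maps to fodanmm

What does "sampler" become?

dmybxqe

Each output is the input with this applied: swap the first and last characters, then shift every letter 12 places forward in the alphabet (wrapping around).
On "sampler" that produces "dmybxqe".
(Check on "ydvsuoa": → "advsuoy" → "mphegak" ✓)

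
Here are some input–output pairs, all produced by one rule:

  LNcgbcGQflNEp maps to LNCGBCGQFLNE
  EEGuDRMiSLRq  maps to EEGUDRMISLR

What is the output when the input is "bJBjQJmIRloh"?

BJBJQJMIRLO

What's happening: delete the last character, then convert every letter to uppercase.
Applying both steps to "bJBjQJmIRloh": "bJBjQJmIRlo", then "BJBJQJMIRLO".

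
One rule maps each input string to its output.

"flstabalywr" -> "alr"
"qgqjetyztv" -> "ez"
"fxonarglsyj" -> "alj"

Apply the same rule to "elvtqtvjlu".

The transformation: delete the first 3 characters, then keep one character in every 3, starting at position 2 (positions 2nd, 5th, 8th, ...).
On "elvtqtvjlu" that produces "qj".
(Check on "flstabalywr": → "tabalywr" → "alr" ✓)

qj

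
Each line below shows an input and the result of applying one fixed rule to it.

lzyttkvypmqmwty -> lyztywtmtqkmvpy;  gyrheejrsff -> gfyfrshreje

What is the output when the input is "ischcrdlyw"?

Rule — take characters alternately from the front and the back (1st, last, 2nd, 2nd-last, ...).
"ischcrdlyw" → "iwsyclhdcr".

iwsyclhdcr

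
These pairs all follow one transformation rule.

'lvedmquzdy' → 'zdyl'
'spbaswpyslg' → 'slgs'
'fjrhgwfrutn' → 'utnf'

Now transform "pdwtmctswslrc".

lrcp

Rule — move the last 3 characters to the front (rotate right by 3), then keep only the first 4 characters.
So "pdwtmctswslrc" becomes "lrcp".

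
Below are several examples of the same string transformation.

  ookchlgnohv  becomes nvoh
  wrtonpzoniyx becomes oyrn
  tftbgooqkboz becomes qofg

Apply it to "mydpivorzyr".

In each case the input is transformed by: keep one character in every 3, starting at position 2 (positions 2nd, 5th, 8th, ...), then move the first 2 characters to the end (rotate left by 2).
"mydpivorzyr" → "yirr" → "rryi".

rryi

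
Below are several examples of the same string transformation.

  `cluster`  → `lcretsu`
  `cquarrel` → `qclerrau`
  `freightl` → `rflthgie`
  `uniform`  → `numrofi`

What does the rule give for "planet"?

What's happening: reverse the string, then move the last 2 characters to the front (rotate right by 2).
"planet" → "tenalp" → "lptena".

lptena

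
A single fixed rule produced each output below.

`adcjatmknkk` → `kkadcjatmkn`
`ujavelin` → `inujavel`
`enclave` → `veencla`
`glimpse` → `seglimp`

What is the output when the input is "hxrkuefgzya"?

What's happening: move the last 2 characters to the front (rotate right by 2).
Applying that to "hxrkuefgzya" gives "yahxrkuefgz".

yahxrkuefgz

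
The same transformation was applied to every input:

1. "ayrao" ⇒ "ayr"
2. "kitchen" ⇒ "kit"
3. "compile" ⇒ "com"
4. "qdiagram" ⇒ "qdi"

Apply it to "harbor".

har

The pattern: keep only the first 3 characters.
"harbor" → "har".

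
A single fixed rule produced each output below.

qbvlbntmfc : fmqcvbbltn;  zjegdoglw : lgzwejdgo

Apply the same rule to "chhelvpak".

apckhhlev

The rule is to move the last 3 characters to the front (rotate right by 3), then swap each adjacent pair of characters (1↔2, 3↔4, ...).
For "chhelvpak", step one produces "pakchhelv"; step two turns that into "apckhhlev".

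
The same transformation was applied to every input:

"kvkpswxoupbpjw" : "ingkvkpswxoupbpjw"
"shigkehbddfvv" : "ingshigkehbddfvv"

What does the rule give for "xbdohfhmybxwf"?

ingxbdohfhmybxwf

What's happening: prepend "ing".
Doing the same to "xbdohfhmybxwf": "ingxbdohfhmybxwf".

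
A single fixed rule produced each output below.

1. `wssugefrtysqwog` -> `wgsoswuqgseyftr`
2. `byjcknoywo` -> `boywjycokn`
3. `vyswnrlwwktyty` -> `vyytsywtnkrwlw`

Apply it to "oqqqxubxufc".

ocqfquqxxbu

The rule is to take characters alternately from the front and the back (1st, last, 2nd, 2nd-last, ...).
For "oqqqxubxufc" the result is "ocqfquqxxbu".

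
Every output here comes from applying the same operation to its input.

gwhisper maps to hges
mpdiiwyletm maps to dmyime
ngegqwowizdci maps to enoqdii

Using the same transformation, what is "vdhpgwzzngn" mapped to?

In each case the input is transformed by: keep every other character starting from the first (positions 1st, 3rd, 5th, ...), then swap each adjacent pair of characters (1↔2, 3↔4, ...).
For "vdhpgwzzngn", step one produces "vhgznn"; step two turns that into "hvzgnn".

hvzgnn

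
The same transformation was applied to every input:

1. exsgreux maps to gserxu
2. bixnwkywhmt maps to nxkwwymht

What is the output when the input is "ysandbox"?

Each output is the input with this applied: delete the first 2 characters, then swap each adjacent pair of characters (1↔2, 3↔4, ...).
"ysandbox" → "andbox" → "nabdxo".

nabdxo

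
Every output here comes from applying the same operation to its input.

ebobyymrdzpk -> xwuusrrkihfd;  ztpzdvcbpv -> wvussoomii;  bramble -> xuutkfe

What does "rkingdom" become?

The pattern: shift every letter 7 places backward in the alphabet (wrapping around), then sort the characters into reverse alphabetical order.
So "rkingdom" becomes "zwkhgfdb".

zwkhgfdb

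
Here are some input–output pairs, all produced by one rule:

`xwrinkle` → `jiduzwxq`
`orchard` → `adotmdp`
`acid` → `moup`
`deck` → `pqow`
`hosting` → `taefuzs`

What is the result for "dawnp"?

The pattern: shift every letter 12 places forward in the alphabet (wrapping around).
For "dawnp" the result is "pmizb".

pmizb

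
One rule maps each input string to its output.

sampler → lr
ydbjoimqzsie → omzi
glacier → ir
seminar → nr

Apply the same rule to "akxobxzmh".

bzh

What's happening: keep every other character starting from the first (positions 1st, 3rd, 5th, ...), then delete the first 2 characters.
So "akxobxzmh" becomes "bzh".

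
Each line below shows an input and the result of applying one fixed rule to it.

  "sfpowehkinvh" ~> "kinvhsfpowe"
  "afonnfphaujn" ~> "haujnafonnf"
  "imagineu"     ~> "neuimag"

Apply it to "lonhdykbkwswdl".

What's happening: swap the front and back halves of the string, then delete the first character.
For "lonhdykbkwswdl", step one produces "bkwswdllonhdyk"; step two turns that into "kwswdllonhdyk".
(Check on "afonnfphaujn": → "phaujnafonnf" → "haujnafonnf" ✓)

kwswdllonhdyk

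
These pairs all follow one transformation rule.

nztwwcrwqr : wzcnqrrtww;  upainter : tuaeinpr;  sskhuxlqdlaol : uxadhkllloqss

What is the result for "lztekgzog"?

zzeggklot

Looking at the pairs, the operation is to sort the characters into alphabetical order, then move the last 2 characters to the front (rotate right by 2).
For "lztekgzog", step one produces "eggklotzz"; step two turns that into "zzeggklot".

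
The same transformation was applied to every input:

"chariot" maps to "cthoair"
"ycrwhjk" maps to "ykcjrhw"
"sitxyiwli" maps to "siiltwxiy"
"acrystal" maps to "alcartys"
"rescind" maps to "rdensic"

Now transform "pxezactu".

The rule is to take characters alternately from the front and the back (1st, last, 2nd, 2nd-last, ...).
On "pxezactu" that produces "puxtecza".

puxtecza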